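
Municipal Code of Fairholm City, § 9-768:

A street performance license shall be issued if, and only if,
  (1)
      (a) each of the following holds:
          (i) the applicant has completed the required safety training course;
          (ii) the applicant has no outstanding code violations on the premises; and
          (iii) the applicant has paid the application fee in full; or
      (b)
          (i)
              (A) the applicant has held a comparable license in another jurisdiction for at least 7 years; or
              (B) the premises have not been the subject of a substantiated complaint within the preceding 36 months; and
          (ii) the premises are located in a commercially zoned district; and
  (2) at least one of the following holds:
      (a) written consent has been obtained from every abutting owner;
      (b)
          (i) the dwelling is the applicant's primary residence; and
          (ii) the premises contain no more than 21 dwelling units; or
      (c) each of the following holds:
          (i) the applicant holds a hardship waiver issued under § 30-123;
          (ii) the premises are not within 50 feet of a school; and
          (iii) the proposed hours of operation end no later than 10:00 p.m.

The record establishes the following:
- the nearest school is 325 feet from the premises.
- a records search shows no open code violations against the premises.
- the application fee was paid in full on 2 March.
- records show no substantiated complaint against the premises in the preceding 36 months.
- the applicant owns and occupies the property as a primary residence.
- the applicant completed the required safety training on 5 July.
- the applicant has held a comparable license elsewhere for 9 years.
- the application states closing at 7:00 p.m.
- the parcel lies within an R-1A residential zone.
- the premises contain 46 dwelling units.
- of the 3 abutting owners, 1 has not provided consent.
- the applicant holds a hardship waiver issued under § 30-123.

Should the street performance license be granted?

(i) safety training — met.
(ii) no code violations — satisfied.
(iii) fee paid — met.
(a): T AND T AND T → true.
(A) prior license ≥ 7 yr — satisfied.
(B) no complaint in 36 mo. — met.
(i): T OR T → true.
(ii) commercially zoned — fails.
(b) = T AND F = false.
So (1) is satisfied (T OR F).
(a) all abutters consent — not satisfied.
(i) primary residence — holds.
(ii) ≤ 21 units — not met.
So (b) is not satisfied (T AND F).
(i) hardship waiver — satisfied.
(ii) ≥50 ft from school — holds.
(iii) closes by 10 p.m. — holds.
(c): T AND T AND T → true.
(2) = F OR F OR T = true.
So Overall is satisfied (T AND T).

Yes — granted.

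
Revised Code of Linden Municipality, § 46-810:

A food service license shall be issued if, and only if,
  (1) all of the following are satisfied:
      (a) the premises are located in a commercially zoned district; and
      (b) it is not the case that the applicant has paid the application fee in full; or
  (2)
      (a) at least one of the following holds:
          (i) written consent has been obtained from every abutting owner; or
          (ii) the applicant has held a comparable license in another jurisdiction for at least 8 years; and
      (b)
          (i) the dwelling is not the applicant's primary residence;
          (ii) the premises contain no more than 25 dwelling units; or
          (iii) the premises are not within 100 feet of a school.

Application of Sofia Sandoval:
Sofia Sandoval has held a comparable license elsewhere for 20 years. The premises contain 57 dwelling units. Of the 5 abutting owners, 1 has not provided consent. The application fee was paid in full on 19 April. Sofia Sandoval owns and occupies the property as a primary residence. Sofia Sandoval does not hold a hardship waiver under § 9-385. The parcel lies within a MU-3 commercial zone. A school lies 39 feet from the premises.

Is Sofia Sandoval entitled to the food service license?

No — denied.

(a) commercially zoned — met.
(b) not (fee paid) — not satisfied.
So (1) is not satisfied (T AND F).
(i) all abutters consent — not met.
(ii) prior license ≥ 8 yr — holds.
(a): F OR T → true.
(i) not (primary residence) — not met.
(ii) ≤ 25 units — not met.
(iii) ≥100 ft from school — not satisfied.
So (b) is not satisfied (F OR F OR F).
(2): T AND F → false.
Overall = F OR F = false.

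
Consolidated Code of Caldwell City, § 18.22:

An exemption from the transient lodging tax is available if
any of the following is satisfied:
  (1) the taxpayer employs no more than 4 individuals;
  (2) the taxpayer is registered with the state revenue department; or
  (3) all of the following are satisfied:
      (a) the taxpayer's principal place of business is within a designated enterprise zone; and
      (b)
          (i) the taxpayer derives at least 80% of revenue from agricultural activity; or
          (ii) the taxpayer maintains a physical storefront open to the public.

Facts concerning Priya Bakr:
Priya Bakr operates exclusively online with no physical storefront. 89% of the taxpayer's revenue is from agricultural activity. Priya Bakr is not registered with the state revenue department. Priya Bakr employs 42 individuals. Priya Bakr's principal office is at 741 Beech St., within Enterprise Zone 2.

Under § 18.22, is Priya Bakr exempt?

(1) ≤ 4 employees — not met.
(2) state-registered — not satisfied.
(a) in enterprise zone — satisfied.
(i) ≥80% agricultural — satisfied.
(ii) has storefront — not met.
So (b) is satisfied (T OR F).
(3): T AND T → true.
So Overall is satisfied (F OR F OR T).

Yes — exempt.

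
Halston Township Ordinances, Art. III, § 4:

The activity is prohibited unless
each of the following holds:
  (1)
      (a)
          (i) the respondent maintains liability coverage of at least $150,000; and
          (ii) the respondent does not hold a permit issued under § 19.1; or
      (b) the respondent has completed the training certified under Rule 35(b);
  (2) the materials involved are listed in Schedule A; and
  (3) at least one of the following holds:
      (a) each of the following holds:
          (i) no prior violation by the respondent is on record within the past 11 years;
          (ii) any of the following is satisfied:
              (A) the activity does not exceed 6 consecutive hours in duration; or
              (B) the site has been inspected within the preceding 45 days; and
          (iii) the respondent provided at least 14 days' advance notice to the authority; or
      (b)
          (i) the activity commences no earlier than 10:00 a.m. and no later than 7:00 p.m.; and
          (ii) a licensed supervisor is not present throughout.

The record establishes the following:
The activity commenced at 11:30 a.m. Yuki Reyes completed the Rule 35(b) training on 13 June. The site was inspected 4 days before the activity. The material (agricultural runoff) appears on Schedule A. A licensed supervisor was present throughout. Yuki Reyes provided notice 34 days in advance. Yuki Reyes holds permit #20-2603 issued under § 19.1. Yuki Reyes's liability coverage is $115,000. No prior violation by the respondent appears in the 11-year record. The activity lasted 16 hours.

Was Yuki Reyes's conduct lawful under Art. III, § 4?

(i) coverage ≥ $150,000 — not met.
(ii) not (holds permit) — not met.
(a): F AND F → false.
(b) training certified — satisfied.
(1): F OR T → true.
(2) Schedule A material — met.
(i) no prior violation — satisfied.
(A) ≤ 6 hrs duration — not met.
(B) site inspected — met.
(ii) = F OR T = true.
(iii) ≥14 days' notice — satisfied.
So (a) is satisfied (T AND T AND T).
(i) start within hours — satisfied.
(ii) not (supervisor present) — not satisfied.
So (b) is not satisfied (T AND F).
(3) = T OR F = true.
Overall = T AND T AND T = true.

Yes — lawful.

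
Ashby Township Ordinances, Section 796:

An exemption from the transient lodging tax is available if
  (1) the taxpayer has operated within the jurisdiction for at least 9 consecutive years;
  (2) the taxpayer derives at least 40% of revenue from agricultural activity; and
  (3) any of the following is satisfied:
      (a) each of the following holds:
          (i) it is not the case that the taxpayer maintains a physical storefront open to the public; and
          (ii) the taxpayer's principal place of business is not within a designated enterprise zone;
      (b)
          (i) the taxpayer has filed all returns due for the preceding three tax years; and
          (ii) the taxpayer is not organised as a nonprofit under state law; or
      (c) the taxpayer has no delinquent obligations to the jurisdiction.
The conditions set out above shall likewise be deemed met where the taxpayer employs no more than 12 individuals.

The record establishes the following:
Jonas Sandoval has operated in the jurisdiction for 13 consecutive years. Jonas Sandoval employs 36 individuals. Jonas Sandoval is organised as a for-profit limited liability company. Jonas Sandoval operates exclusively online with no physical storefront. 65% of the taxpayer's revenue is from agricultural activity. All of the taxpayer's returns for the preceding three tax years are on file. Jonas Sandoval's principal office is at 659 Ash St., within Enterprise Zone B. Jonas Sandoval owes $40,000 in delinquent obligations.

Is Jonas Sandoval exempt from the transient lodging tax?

Yes — exempt.

(1) ≥ 9 yrs in jurisdiction — satisfied.
(2) ≥40% agricultural — holds.
(i) not (has storefront) — holds.
(ii) not (in enterprise zone) — fails.
(a): T AND F → false.
(i) returns current — holds.
(ii) not (nonprofit) — holds.
So (b) is satisfied (T AND T).
(c) no delinquency — not satisfied.
(3): F OR T OR F → true.
So Overall is satisfied (T AND T AND T).
Exception (≤ 12 employees) — not satisfied.
Result: main true OR exception false → true.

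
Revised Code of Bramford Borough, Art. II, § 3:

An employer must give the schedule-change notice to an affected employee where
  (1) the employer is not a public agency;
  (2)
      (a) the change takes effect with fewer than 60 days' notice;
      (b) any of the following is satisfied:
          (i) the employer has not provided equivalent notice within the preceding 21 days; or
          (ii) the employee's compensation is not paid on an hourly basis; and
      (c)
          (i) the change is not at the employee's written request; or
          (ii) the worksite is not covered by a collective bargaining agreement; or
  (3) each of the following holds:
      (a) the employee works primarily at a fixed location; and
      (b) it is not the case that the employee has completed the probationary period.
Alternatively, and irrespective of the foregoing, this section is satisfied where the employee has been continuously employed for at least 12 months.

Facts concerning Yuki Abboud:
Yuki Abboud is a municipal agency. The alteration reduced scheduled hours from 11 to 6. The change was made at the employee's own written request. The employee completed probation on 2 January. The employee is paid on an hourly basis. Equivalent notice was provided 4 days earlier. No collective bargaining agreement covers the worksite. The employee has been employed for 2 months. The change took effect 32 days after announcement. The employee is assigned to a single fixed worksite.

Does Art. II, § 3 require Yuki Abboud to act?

No — not required.

(1) not (public agency) — fails.
(a) < 60 days' notice — satisfied.
(i) no recent notice — fails.
(ii) not (hourly-paid) — not satisfied.
(b): F OR F → false.
(i) not employee-requested — fails.
(ii) no CBA — met.
(c) = F OR T = true.
(2) = T AND F AND T = false.
(a) fixed location — met.
(b) not (past probation) — fails.
(3): T AND F → false.
Overall = F OR F OR F = false.
Exception (tenure ≥ 12 mo.) — not satisfied.
Result: main false OR exception false → false.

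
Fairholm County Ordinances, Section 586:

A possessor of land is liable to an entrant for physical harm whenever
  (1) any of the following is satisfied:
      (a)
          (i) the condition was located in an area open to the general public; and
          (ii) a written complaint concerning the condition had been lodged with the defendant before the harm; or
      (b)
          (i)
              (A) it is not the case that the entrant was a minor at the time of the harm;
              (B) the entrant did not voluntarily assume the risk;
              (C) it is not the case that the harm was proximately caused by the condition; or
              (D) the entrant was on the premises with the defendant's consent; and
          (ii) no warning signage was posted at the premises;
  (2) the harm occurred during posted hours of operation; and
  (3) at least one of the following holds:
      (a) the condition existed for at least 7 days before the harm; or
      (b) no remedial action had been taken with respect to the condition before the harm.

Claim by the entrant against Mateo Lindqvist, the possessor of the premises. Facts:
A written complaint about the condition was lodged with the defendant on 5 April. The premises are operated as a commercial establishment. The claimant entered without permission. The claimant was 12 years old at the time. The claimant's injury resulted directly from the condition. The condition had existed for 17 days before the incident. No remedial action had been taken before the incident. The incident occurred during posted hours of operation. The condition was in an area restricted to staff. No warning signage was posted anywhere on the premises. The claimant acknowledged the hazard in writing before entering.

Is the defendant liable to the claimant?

(i) public area — not satisfied.
(ii) complaint lodged — met.
(a): F AND T → false.
(A) not (entrant a minor) — not met.
(B) no assumed risk — not met.
(C) not (proximate cause) — not satisfied.
(D) consent to enter — fails.
So (i) is not satisfied (F OR F OR F OR F).
(ii) no signage posted — satisfied.
So (b) is not satisfied (F AND T).
(1): F OR F → false.
(2) during posted hours — holds.
(a) condition ≥7 days old — holds.
(b) no remedial action — met.
(3) = T OR T = true.
Overall = F AND T AND T = false.

No — not liable.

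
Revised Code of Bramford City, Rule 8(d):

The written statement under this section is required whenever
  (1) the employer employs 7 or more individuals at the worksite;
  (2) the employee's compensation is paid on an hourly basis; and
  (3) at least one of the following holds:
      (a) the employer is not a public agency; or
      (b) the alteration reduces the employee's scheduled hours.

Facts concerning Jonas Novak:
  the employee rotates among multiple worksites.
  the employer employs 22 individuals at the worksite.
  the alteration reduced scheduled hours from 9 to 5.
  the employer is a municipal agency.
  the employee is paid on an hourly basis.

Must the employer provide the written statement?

(1) ≥ 7 at site — holds.
(2) hourly-paid — met.
(a) not (public agency) — not met.
(b) hours reduced — holds.
(3): F OR T → true.
Overall = T AND T AND T = true.

Yes — required.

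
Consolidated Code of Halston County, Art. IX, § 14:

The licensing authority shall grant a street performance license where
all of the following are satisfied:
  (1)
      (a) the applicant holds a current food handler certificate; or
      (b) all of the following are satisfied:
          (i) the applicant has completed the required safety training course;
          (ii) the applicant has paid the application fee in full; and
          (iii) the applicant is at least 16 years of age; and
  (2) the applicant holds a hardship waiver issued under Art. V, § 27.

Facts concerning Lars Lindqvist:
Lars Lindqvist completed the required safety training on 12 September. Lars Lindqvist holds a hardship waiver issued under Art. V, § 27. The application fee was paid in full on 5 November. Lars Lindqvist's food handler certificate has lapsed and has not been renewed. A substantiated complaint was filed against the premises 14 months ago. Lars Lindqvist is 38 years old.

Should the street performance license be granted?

Yes — granted.

(a) food handler cert. — not satisfied.
(i) safety training — holds.
(ii) fee paid — holds.
(iii) age ≥ 16 — satisfied.
(b) = T AND T AND T = true.
(1): F OR T → true.
(2) hardship waiver — met.
Overall = T AND T = true.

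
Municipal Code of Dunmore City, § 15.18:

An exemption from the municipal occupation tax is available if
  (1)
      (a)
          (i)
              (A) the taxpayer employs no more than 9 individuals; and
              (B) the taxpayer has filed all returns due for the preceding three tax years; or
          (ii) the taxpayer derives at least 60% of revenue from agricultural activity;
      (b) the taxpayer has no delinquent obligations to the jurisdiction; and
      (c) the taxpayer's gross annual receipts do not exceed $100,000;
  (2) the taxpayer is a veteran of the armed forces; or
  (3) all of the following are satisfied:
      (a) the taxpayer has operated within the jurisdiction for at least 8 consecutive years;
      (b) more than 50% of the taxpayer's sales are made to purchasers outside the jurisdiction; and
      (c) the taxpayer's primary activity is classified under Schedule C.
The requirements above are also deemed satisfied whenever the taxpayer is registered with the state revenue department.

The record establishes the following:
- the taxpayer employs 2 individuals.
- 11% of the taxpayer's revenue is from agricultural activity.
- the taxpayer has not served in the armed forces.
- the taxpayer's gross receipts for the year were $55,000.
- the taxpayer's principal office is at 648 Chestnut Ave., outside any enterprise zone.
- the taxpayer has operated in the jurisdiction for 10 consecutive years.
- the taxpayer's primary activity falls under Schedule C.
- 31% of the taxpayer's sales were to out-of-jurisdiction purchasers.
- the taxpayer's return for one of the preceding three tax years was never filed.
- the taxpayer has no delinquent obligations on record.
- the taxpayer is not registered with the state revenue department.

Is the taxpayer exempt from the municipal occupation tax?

No — not exempt.

(A) ≤ 9 employees — satisfied.
(B) returns current — fails.
(i): T AND F → false.
(ii) ≥60% agricultural — not satisfied.
So (a) is not satisfied (F OR F).
(b) no delinquency — met.
(c) receipts ≤ $100,000 — holds.
(1): F AND T AND T → false.
(2) veteran — fails.
(a) ≥ 8 yrs in jurisdiction — met.
(b) >50% out-of-jur. sales — fails.
(c) Schedule C activity — holds.
So (3) is not satisfied (T AND F AND T).
Overall: F OR F OR F → false.
Exception (state-registered) — not satisfied.
Result: main false OR exception false → false.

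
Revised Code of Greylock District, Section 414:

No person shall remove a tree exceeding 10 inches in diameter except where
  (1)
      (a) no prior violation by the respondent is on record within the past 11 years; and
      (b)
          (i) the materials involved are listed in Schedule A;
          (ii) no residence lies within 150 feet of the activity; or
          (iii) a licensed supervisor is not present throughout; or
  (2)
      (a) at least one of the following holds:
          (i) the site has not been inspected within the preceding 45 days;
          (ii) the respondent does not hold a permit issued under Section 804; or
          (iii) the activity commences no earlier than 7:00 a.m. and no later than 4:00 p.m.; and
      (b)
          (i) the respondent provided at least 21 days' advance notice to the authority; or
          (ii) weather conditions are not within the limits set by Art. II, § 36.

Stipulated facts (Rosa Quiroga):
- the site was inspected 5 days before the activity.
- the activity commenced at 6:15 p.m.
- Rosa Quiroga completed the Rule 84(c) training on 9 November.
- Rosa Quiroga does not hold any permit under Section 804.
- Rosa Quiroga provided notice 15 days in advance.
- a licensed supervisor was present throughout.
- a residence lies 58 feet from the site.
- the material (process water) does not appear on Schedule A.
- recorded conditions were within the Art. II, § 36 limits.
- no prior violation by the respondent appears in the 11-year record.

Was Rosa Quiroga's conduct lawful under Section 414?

No — unlawful.

(a) no prior violation — met.
(i) Schedule A material — not satisfied.
(ii) no residence in 150 ft — fails.
(iii) not (supervisor present) — fails.
So (b) is not satisfied (F OR F OR F).
(1) = T AND F = false.
(i) not (site inspected) — not met.
(ii) not (holds permit) — holds.
(iii) start within hours — not met.
So (a) is satisfied (F OR T OR F).
(i) ≥21 days' notice — fails.
(ii) not (weather ok) — not met.
(b) = F OR F = false.
(2) = T AND F = false.
Overall: F OR F → false.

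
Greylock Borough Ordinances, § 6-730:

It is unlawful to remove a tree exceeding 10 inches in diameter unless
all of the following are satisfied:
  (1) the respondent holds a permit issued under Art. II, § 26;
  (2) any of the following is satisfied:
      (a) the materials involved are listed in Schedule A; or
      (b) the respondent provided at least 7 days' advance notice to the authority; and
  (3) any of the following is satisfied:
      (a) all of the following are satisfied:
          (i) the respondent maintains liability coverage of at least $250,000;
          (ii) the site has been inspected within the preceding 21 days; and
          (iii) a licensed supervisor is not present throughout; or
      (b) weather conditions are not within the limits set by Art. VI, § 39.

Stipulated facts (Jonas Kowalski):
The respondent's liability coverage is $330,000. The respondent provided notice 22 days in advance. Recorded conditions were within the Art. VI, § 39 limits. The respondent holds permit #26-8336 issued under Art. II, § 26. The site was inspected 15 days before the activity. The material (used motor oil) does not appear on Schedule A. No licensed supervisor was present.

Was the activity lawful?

(1) holds permit — holds.
(a) Schedule A material — not satisfied.
(b) ≥7 days' notice — met.
So (2) is satisfied (F OR T).
(i) coverage ≥ $250,000 — holds.
(ii) site inspected — satisfied.
(iii) not (supervisor present) — holds.
(a) = T AND T AND T = true.
(b) not (weather ok) — fails.
(3) = T OR F = true.
So Overall is satisfied (T AND T AND T).

Yes — lawful.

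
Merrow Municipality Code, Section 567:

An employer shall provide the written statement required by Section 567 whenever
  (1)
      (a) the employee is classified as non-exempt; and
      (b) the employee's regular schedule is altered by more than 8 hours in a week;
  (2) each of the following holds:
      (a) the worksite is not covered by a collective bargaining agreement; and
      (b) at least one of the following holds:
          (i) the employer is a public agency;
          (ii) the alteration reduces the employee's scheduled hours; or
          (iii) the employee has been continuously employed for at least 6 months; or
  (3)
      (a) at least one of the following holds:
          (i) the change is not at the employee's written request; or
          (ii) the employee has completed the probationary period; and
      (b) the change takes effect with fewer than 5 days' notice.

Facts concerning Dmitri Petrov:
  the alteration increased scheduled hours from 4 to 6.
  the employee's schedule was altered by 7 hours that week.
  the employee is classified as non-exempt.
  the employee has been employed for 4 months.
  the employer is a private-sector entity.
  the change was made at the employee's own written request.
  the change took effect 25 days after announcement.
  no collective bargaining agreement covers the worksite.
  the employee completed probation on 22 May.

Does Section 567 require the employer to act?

No — not required.

(a) non-exempt — met.
(b) schedule shift > 8h — not satisfied.
So (1) is not satisfied (T AND F).
(a) no CBA — satisfied.
(i) public agency — not met.
(ii) hours reduced — not satisfied.
(iii) tenure ≥ 6 mo. — not met.
So (b) is not satisfied (F OR F OR F).
So (2) is not satisfied (T AND F).
(i) not employee-requested — not met.
(ii) past probation — met.
(a): F OR T → true.
(b) < 5 days' notice — fails.
(3): T AND F → false.
Overall: F OR F OR F → false.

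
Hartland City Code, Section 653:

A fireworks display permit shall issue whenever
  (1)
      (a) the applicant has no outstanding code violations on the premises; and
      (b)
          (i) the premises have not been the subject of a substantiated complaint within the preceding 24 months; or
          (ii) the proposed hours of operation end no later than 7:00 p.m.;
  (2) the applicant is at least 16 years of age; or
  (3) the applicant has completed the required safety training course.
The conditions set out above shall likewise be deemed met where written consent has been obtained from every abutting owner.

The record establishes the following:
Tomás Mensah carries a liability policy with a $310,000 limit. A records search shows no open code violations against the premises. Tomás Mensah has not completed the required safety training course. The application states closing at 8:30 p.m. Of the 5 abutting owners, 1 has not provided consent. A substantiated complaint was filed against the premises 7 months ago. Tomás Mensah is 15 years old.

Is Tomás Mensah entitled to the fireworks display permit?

No — denied.

(a) no code violations — met.
(i) no complaint in 24 mo. — fails.
(ii) closes by 7 p.m. — not satisfied.
So (b) is not satisfied (F OR F).
So (1) is not satisfied (T AND F).
(2) age ≥ 16 — not met.
(3) safety training — not met.
Overall: F OR F OR F → false.
Exception (all abutters consent) — not satisfied.
Result: main false OR exception false → false.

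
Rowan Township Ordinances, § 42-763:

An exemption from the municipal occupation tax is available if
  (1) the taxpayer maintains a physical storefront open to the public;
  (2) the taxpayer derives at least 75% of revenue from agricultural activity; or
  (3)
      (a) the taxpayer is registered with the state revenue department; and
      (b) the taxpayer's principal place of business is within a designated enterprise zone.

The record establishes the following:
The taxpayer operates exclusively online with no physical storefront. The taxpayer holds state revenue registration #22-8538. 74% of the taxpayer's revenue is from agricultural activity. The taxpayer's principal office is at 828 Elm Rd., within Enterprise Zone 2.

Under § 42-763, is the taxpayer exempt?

Yes — exempt.

(1) has storefront — fails.
(2) ≥75% agricultural — not satisfied.
(a) state-registered — holds.
(b) in enterprise zone — satisfied.
(3) = T AND T = true.
Overall: F OR F OR T → true.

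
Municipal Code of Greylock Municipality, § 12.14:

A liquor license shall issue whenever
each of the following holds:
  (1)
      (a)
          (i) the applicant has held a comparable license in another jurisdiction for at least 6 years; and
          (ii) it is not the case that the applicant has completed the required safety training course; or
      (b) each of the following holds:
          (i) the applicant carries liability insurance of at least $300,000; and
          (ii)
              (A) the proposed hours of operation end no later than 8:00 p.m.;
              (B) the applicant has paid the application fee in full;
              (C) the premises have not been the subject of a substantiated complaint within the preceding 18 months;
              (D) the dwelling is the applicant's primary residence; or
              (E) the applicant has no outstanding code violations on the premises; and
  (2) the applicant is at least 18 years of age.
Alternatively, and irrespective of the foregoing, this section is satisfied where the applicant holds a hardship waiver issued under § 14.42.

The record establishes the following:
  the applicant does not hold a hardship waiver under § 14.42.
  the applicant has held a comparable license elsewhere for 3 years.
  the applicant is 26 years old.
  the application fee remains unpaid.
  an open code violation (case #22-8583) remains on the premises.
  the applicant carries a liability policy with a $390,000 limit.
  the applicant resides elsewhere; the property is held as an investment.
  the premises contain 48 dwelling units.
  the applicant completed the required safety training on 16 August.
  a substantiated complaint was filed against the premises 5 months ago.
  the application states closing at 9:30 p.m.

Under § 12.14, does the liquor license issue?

No — denied.

(i) prior license ≥ 6 yr — not met.
(ii) not (safety training) — not met.
(a) = F AND F = false.
(i) insurance ≥ $300,000 — satisfied.
(A) closes by 8 p.m. — not satisfied.
(B) fee paid — not satisfied.
(C) no complaint in 18 mo. — not met.
(D) primary residence — fails.
(E) no code violations — not satisfied.
So (ii) is not satisfied (F OR F OR F OR F OR F).
(b) = T AND F = false.
So (1) is not satisfied (F OR F).
(2) age ≥ 18 — satisfied.
Overall: F AND T → false.
Exception (hardship waiver) — not satisfied.
Result: main false OR exception false → false.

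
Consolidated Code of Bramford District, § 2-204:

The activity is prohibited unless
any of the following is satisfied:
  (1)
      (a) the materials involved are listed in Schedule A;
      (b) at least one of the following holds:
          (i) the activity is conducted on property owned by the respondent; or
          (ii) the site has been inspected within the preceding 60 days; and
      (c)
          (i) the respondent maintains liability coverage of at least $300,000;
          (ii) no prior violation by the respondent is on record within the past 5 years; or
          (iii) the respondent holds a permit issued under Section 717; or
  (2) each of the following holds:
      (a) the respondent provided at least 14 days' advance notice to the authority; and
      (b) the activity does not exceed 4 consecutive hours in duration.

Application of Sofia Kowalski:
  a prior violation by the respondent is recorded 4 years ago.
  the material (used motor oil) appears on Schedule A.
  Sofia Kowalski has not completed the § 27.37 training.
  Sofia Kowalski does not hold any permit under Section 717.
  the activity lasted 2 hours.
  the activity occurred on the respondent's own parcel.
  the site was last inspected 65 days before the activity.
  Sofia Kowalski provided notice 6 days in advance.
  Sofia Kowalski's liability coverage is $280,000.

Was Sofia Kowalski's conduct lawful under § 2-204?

(a) Schedule A material — holds.
(i) own property — holds.
(ii) site inspected — not met.
So (b) is satisfied (T OR F).
(i) coverage ≥ $300,000 — not met.
(ii) no prior violation — not satisfied.
(iii) holds permit — fails.
(c) = F OR F OR F = false.
(1) = T AND T AND F = false.
(a) ≥14 days' notice — not satisfied.
(b) ≤ 4 hrs duration — met.
(2): F AND T → false.
Overall: F OR F → false.

No — unlawful.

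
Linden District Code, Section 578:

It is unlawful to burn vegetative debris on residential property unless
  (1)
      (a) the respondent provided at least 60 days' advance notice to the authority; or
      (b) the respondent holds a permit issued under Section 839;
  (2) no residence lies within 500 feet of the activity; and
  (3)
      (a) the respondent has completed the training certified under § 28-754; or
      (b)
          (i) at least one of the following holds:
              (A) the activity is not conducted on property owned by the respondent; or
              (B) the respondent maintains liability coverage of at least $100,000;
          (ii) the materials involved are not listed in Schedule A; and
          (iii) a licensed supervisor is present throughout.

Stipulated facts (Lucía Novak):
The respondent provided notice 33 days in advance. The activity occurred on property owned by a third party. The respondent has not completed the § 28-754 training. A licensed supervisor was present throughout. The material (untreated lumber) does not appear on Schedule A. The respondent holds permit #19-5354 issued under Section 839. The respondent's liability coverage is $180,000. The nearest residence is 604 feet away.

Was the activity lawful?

Yes — lawful.

(a) ≥60 days' notice — not satisfied.
(b) holds permit — holds.
So (1) is satisfied (F OR T).
(2) no residence in 500 ft — satisfied.
(a) training certified — not met.
(A) not (own property) — holds.
(B) coverage ≥ $100,000 — holds.
(i): T OR T → true.
(ii) not (Schedule A material) — met.
(iii) supervisor present — satisfied.
So (b) is satisfied (T AND T AND T).
So (3) is satisfied (F OR T).
Overall: T AND T AND T → true.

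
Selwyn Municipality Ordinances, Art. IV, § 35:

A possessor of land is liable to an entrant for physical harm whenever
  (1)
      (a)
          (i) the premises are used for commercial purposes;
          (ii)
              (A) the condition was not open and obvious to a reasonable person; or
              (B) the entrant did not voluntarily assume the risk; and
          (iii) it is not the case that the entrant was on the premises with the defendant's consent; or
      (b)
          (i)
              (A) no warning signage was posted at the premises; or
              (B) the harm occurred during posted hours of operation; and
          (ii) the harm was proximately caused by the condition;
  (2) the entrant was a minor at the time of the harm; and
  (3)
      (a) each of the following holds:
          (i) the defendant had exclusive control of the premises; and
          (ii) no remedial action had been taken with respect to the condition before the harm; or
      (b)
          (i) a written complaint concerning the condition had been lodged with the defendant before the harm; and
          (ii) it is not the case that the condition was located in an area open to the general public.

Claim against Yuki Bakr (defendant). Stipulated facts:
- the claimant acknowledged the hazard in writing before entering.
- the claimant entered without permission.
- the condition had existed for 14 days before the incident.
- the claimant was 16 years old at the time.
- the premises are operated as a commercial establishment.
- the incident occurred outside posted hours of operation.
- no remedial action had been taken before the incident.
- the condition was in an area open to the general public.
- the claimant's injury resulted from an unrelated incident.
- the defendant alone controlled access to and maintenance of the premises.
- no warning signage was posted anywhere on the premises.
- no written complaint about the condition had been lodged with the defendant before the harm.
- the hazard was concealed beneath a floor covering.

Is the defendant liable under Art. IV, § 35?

(i) commercial use — satisfied.
(A) not open/obvious — met.
(B) no assumed risk — fails.
So (ii) is satisfied (T OR F).
(iii) not (consent to enter) — holds.
(a): T AND T AND T → true.
(A) no signage posted — holds.
(B) during posted hours — not met.
So (i) is satisfied (T OR F).
(ii) proximate cause — fails.
(b): T AND F → false.
So (1) is satisfied (T OR F).
(2) entrant a minor — met.
(i) exclusive control — holds.
(ii) no remedial action — met.
So (a) is satisfied (T AND T).
(i) complaint lodged — not met.
(ii) not (public area) — not met.
(b): F AND F → false.
(3) = T OR F = true.
Overall: T AND T AND T → true.

Yes — liable.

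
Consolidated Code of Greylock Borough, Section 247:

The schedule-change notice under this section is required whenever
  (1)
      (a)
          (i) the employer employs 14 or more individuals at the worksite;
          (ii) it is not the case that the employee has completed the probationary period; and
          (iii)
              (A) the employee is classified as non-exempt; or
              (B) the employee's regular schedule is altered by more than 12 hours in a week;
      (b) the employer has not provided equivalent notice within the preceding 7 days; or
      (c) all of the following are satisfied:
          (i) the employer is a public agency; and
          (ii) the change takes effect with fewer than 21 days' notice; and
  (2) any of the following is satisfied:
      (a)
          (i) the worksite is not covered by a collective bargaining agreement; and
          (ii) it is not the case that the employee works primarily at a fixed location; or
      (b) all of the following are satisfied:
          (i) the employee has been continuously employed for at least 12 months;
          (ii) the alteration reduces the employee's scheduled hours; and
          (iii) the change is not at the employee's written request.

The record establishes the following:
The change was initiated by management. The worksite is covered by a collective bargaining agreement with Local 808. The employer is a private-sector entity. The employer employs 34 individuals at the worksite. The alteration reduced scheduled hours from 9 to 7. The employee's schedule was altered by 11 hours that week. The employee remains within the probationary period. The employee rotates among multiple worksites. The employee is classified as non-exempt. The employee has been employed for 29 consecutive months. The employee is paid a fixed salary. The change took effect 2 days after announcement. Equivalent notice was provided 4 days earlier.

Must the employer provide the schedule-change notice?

Yes — required.

(i) ≥ 14 at site — holds.
(ii) not (past probation) — satisfied.
(A) non-exempt — holds.
(B) schedule shift > 12h — not satisfied.
(iii) = T OR F = true.
(a) = T AND T AND T = true.
(b) no recent notice — not satisfied.
(i) public agency — not satisfied.
(ii) < 21 days' notice — holds.
(c): F AND T → false.
So (1) is satisfied (T OR F OR F).
(i) no CBA — not met.
(ii) not (fixed location) — holds.
(a) = F AND T = false.
(i) tenure ≥ 12 mo. — holds.
(ii) hours reduced — holds.
(iii) not employee-requested — met.
(b) = T AND T AND T = true.
So (2) is satisfied (F OR T).
So Overall is satisfied (T AND T).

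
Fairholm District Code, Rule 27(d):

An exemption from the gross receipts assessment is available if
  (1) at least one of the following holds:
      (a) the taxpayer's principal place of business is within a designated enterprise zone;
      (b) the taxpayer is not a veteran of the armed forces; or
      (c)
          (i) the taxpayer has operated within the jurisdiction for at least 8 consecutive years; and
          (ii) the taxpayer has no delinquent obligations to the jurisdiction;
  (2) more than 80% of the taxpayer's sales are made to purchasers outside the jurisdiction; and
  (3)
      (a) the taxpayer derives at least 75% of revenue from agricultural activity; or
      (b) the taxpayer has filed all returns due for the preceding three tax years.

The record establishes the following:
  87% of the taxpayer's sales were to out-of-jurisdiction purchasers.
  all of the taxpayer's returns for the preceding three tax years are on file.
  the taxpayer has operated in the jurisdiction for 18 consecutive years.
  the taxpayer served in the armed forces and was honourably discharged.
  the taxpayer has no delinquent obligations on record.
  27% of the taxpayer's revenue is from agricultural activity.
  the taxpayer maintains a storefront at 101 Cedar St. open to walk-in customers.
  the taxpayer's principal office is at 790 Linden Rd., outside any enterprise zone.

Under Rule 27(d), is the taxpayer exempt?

Yes — exempt.

(a) in enterprise zone — not satisfied.
(b) not (veteran) — fails.
(i) ≥ 8 yrs in jurisdiction — satisfied.
(ii) no delinquency — satisfied.
(c): T AND T → true.
(1) = F OR F OR T = true.
(2) >80% out-of-jur. sales — satisfied.
(a) ≥75% agricultural — not met.
(b) returns current — satisfied.
(3) = F OR T = true.
Overall: T AND T AND T → true.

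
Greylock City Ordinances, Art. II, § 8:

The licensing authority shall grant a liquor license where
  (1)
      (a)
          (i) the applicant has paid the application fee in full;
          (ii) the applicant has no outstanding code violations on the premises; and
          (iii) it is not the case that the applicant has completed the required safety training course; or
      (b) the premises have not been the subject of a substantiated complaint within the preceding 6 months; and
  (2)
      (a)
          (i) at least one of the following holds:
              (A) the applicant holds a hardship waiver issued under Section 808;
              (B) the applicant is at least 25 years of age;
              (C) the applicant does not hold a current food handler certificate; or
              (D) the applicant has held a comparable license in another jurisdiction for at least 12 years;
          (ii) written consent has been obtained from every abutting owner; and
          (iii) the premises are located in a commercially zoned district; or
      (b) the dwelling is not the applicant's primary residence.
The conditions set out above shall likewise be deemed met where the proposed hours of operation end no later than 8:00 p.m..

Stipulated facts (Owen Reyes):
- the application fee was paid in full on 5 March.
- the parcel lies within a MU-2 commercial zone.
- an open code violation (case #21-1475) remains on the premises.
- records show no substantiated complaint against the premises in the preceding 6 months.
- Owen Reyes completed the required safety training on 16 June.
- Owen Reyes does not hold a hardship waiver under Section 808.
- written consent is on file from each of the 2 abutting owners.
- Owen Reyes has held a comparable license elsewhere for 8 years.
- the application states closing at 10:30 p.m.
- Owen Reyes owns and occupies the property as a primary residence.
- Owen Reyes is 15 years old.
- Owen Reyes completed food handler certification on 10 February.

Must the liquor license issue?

(i) fee paid — holds.
(ii) no code violations — not met.
(iii) not (safety training) — fails.
(a) = T AND F AND F = false.
(b) no complaint in 6 mo. — holds.
(1): F OR T → true.
(A) hardship waiver — not met.
(B) age ≥ 25 — fails.
(C) not (food handler cert.) — not satisfied.
(D) prior license ≥ 12 yr — not met.
(i) = F OR F OR F OR F = false.
(ii) all abutters consent — holds.
(iii) commercially zoned — holds.
So (a) is not satisfied (F AND T AND T).
(b) not (primary residence) — not met.
So (2) is not satisfied (F OR F).
Overall = T AND F = false.
Exception (closes by 8 p.m.) — not satisfied.
Result: main false OR exception false → false.

No — denied.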